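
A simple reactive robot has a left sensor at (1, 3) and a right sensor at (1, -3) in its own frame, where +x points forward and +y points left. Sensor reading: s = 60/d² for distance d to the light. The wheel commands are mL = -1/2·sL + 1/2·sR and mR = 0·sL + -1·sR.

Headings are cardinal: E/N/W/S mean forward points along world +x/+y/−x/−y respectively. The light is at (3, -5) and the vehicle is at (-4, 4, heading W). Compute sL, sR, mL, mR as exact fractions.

left sensor world pos  = (-5, 1); dL² = 100
right sensor world pos = (-5, 7); dR² = 208
sL = 60/100 = 3/5
sR = 60/208 = 15/52
mL = -1/2·sL + 1/2·sR = -81/520
mR = 0·sL + -1·sR = -15/52

3/5 15/52 -81/520 -15/52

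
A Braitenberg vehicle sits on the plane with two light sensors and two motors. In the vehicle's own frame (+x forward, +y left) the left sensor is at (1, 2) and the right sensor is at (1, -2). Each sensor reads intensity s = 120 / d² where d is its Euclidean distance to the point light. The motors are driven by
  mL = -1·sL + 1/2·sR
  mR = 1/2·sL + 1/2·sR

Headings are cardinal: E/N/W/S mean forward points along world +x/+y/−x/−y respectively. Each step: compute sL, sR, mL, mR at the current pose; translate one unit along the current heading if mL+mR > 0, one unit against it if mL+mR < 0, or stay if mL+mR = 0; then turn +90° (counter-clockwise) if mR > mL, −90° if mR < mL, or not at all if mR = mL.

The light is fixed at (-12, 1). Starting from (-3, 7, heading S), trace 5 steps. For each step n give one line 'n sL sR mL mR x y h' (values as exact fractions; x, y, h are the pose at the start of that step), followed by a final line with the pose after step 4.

0 60/73 60/37 -30/2701 3300/2701 -3 7 S
1 120/149 120/109 -4140/16241 15480/16241 -3 6 E
2 6/5 2/3 -13/15 14/15 -2 6 N
3 120/97 24/29 -2316/2813 2904/2813 -2 7 W
4 60/73 60/37 -30/2701 3300/2701 -3 7 S
final -3 6 E

n=0: pose=(-3,7,S); sL=60/73, sR=60/37; mL=-30/2701, mR=3300/2701; mL+mR=3270/2701 → advance +1; mR−mL=90/73 → turn +1·90°
n=1: pose=(-3,6,E); sL=120/149, sR=120/109; mL=-4140/16241, mR=15480/16241; mL+mR=11340/16241 → advance +1; mR−mL=180/149 → turn +1·90°
n=2: pose=(-2,6,N); sL=6/5, sR=2/3; mL=-13/15, mR=14/15; mL+mR=1/15 → advance +1; mR−mL=9/5 → turn +1·90°
n=3: pose=(-2,7,W); sL=120/97, sR=24/29; mL=-2316/2813, mR=2904/2813; mL+mR=588/2813 → advance +1; mR−mL=180/97 → turn +1·90°
n=4: pose=(-3,7,S); sL=60/73, sR=60/37; mL=-30/2701, mR=3300/2701; mL+mR=3270/2701 → advance +1; mR−mL=90/73 → turn +1·90°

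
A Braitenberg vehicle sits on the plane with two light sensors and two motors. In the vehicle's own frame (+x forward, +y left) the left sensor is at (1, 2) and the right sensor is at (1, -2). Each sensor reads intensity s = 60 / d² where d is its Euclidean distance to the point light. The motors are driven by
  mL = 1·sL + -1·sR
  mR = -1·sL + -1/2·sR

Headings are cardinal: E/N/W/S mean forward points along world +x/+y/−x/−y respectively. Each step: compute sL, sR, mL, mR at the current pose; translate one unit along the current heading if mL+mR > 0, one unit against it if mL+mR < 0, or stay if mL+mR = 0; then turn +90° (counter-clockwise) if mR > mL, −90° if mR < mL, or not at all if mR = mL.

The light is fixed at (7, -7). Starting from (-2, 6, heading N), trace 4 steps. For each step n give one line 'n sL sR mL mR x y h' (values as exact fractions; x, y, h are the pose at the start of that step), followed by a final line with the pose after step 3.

n=0: pose=(-2,6,N); sL=60/317, sR=12/49; mL=-864/15533, mR=-4842/15533; mL+mR=-18/49 → advance -1; mR−mL=-3978/15533 → turn -1·90°
n=1: pose=(-2,5,E); sL=3/13, sR=15/41; mL=-72/533, mR=-441/1066; mL+mR=-45/82 → advance -1; mR−mL=-297/1066 → turn -1·90°
n=2: pose=(-3,5,S); sL=12/37, sR=12/53; mL=192/1961, mR=-858/1961; mL+mR=-18/53 → advance -1; mR−mL=-1050/1961 → turn -1·90°
n=3: pose=(-3,6,W); sL=30/121, sR=30/173; mL=1560/20933, mR=-7005/20933; mL+mR=-45/173 → advance -1; mR−mL=-8565/20933 → turn -1·90°

0 60/317 12/49 -864/15533 -4842/15533 -2 6 N
1 3/13 15/41 -72/533 -441/1066 -2 5 E
2 12/37 12/53 192/1961 -858/1961 -3 5 S
3 30/121 30/173 1560/20933 -7005/20933 -3 6 W
final -2 6 N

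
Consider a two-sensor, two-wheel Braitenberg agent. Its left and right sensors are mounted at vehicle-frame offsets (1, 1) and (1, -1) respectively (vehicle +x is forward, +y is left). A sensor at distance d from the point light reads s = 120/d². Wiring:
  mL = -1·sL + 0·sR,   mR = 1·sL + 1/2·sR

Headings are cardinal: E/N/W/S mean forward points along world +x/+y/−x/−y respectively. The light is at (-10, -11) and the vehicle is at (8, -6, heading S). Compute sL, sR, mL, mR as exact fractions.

120/377 24/61 -120/377 11844/22997

left sensor world pos  = (9, -7); dL² = 377
right sensor world pos = (7, -7); dR² = 305
sL = 120/377 = 120/377
sR = 120/305 = 24/61
mL = -1·sL + 0·sR = -120/377
mR = 1·sL + 1/2·sR = 11844/22997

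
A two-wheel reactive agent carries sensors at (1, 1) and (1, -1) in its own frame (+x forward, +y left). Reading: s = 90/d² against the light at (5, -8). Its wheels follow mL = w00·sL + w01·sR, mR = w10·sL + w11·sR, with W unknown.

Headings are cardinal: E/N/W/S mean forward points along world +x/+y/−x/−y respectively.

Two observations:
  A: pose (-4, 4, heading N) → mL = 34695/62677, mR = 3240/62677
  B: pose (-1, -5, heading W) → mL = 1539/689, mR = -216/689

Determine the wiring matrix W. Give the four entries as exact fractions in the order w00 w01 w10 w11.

1/2 1 -1 1

obs A: pose=(-4,4,N) → sL=90/269, sR=90/233, mL=34695/62677, mR=3240/62677
obs B: pose=(-1,-5,W) → sL=90/53, sR=18/13, mL=1539/689, mR=-216/689
sensor matrix S = [[90/269, 90/233], [90/53, 18/13]]; det S = -8320320/43184453
solve [mL_A; mL_B] = S·[w00; w01] and [mR_A; mR_B] = S·[w10; w11]:
  w00 = 1/2, w01 = 1, w10 = -1, w11 = 1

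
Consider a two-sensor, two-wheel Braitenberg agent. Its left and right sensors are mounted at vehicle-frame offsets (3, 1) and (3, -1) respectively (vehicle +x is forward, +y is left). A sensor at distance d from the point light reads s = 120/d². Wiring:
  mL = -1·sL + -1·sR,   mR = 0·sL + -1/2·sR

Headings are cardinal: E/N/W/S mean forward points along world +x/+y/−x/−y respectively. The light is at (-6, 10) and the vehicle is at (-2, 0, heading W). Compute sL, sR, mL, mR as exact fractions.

left sensor world pos  = (-5, -1); dL² = 122
right sensor world pos = (-5, 1); dR² = 82
sL = 120/122 = 60/61
sR = 120/82 = 60/41
mL = -1·sL + -1·sR = -6120/2501
mR = 0·sL + -1/2·sR = -30/41

60/61 60/41 -6120/2501 -30/41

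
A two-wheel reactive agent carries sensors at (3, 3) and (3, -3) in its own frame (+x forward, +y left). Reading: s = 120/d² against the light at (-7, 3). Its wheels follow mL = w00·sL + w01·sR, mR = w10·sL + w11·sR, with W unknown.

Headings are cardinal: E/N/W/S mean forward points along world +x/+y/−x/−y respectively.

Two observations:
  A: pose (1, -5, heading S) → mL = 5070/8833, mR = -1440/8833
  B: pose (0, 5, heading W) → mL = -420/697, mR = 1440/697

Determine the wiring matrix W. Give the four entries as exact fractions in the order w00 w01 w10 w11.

obs A: pose=(1,-5,S) → sL=60/121, sR=60/73, mL=5070/8833, mR=-1440/8833
obs B: pose=(0,5,W) → sL=120/17, sR=120/41, mL=-420/697, mR=1440/697
sensor matrix S = [[60/121, 60/73], [120/17, 120/41]]; det S = -26784000/6156601
solve [mL_A; mL_B] = S·[w00; w01] and [mR_A; mR_B] = S·[w10; w11]:
  w00 = -1/2, w01 = 1, w10 = 1/2, w11 = -1/2

-1/2 1 1/2 -1/2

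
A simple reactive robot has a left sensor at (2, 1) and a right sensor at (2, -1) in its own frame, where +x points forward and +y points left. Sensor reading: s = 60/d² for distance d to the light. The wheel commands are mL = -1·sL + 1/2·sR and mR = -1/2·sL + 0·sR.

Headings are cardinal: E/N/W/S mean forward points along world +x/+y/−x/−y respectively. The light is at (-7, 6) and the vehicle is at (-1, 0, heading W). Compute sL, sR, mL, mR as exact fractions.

left sensor world pos  = (-3, -1); dL² = 65
right sensor world pos = (-3, 1); dR² = 41
sL = 60/65 = 12/13
sR = 60/41 = 60/41
mL = -1·sL + 1/2·sR = -102/533
mR = -1/2·sL + 0·sR = -6/13

12/13 60/41 -102/533 -6/13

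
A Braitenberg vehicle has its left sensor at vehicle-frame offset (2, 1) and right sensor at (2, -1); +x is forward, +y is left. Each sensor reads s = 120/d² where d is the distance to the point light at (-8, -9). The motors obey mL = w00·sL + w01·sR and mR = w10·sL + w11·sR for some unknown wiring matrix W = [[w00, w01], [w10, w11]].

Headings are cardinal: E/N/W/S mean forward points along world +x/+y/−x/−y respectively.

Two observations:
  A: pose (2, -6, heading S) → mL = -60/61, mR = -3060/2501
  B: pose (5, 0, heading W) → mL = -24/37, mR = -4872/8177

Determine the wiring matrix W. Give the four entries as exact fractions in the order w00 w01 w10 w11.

obs A: pose=(2,-6,S) → sL=60/61, sR=60/41, mL=-60/61, mR=-3060/2501
obs B: pose=(5,0,W) → sL=24/37, sR=120/221, mL=-24/37, mR=-4872/8177
sensor matrix S = [[60/61, 60/41], [24/37, 120/221]]; det S = -8490240/20450677
solve [mL_A; mL_B] = S·[w00; w01] and [mR_A; mR_B] = S·[w10; w11]:
  w00 = -1, w01 = 0, w10 = -1/2, w11 = -1/2

-1 0 -1/2 -1/2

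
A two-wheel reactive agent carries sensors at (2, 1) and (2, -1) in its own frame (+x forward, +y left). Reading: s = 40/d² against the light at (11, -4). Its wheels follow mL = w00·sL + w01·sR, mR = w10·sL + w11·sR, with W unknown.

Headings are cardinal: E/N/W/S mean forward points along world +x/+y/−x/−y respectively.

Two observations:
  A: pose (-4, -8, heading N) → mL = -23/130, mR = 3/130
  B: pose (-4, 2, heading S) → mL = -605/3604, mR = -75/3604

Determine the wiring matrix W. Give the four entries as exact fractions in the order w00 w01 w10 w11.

-1/2 -1/2 -1/2 1/2

obs A: pose=(-4,-8,N) → sL=2/13, sR=1/5, mL=-23/130, mR=3/130
obs B: pose=(-4,2,S) → sL=10/53, sR=5/34, mL=-605/3604, mR=-75/3604
sensor matrix S = [[2/13, 1/5], [10/53, 5/34]]; det S = -177/11713
solve [mL_A; mL_B] = S·[w00; w01] and [mR_A; mR_B] = S·[w10; w11]:
  w00 = -1/2, w01 = -1/2, w10 = -1/2, w11 = 1/2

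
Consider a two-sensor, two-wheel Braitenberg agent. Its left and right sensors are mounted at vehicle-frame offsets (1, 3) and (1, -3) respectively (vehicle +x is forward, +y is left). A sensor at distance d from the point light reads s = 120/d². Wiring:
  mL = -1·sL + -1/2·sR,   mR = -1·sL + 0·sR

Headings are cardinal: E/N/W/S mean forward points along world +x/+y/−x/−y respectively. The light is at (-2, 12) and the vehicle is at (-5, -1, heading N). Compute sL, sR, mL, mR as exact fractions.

left sensor world pos  = (-8, 0); dL² = 180
right sensor world pos = (-2, 0); dR² = 144
sL = 120/180 = 2/3
sR = 120/144 = 5/6
mL = -1·sL + -1/2·sR = -13/12
mR = -1·sL + 0·sR = -2/3

2/3 5/6 -13/12 -2/3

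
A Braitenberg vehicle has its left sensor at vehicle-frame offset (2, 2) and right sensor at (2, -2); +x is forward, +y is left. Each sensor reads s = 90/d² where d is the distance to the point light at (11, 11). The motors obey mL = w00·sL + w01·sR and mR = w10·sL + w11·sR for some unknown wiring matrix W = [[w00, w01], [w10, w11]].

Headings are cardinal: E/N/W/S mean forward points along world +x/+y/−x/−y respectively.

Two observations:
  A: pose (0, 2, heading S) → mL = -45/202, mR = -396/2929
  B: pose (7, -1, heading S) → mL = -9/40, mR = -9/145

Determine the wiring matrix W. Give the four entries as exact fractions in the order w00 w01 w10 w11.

obs A: pose=(0,2,S) → sL=45/101, sR=9/29, mL=-45/202, mR=-396/2929
obs B: pose=(7,-1,S) → sL=9/20, sR=45/116, mL=-9/40, mR=-9/145
sensor matrix S = [[45/101, 9/29], [9/20, 45/116]]; det S = 486/14645
solve [mL_A; mL_B] = S·[w00; w01] and [mR_A; mR_B] = S·[w10; w11]:
  w00 = -1/2, w01 = 0, w10 = -1, w11 = 1

-1/2 0 -1 1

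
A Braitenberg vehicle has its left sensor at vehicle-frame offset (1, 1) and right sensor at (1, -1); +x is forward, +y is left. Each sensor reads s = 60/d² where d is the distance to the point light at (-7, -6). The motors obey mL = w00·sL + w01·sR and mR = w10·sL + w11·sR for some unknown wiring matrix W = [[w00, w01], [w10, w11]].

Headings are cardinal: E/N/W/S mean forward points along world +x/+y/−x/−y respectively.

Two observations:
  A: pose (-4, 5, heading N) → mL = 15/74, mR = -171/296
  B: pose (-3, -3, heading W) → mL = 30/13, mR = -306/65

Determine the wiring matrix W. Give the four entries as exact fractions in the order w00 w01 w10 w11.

obs A: pose=(-4,5,N) → sL=15/37, sR=3/8, mL=15/74, mR=-171/296
obs B: pose=(-3,-3,W) → sL=60/13, sR=12/5, mL=30/13, mR=-306/65
sensor matrix S = [[15/37, 3/8], [60/13, 12/5]]; det S = -729/962
solve [mL_A; mL_B] = S·[w00; w01] and [mR_A; mR_B] = S·[w10; w11]:
  w00 = 1/2, w01 = 0, w10 = -1/2, w11 = -1

1/2 0 -1/2 -1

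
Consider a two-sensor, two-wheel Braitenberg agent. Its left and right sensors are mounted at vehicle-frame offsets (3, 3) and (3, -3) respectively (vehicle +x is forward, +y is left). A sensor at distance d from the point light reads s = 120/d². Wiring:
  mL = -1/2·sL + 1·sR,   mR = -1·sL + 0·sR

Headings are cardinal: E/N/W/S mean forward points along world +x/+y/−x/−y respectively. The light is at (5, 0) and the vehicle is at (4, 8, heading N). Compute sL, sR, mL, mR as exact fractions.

left sensor world pos  = (1, 11); dL² = 137
right sensor world pos = (7, 11); dR² = 125
sL = 120/137 = 120/137
sR = 120/125 = 24/25
mL = -1/2·sL + 1·sR = 1788/3425
mR = -1·sL + 0·sR = -120/137

120/137 24/25 1788/3425 -120/137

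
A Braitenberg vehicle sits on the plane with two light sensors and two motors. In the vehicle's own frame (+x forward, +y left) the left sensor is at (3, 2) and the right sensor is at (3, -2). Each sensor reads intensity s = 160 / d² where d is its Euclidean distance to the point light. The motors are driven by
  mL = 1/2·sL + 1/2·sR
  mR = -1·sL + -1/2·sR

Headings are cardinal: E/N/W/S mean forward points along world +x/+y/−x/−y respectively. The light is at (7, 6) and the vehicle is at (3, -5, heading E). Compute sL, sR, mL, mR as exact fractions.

80/41 16/17 1008/697 -1688/697

left sensor world pos  = (6, -3); dL² = 82
right sensor world pos = (6, -7); dR² = 170
sL = 160/82 = 80/41
sR = 160/170 = 16/17
mL = 1/2·sL + 1/2·sR = 1008/697
mR = -1·sL + -1/2·sR = -1688/697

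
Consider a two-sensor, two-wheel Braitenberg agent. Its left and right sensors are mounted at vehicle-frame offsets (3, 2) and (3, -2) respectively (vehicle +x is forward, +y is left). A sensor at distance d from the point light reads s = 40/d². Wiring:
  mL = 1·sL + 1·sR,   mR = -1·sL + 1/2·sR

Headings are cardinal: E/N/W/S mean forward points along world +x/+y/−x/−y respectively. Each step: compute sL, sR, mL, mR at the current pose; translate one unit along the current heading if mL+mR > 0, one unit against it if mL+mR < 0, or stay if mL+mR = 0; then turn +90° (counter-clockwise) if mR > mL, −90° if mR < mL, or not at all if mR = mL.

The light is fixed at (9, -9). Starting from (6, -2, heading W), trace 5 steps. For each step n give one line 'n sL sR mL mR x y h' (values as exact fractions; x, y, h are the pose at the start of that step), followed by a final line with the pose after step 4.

0 40/61 40/117 7120/7137 -3460/7137 6 -2 W
1 5/17 5/13 150/221 -45/442 5 -2 N
2 40/101 40/37 5520/3737 540/3737 5 -1 E
3 20/13 4/5 152/65 -74/65 6 -1 S
4 40/61 40/117 7120/7137 -3460/7137 6 -2 W
final 5 -2 N

n=0: pose=(6,-2,W); sL=40/61, sR=40/117; mL=7120/7137, mR=-3460/7137; mL+mR=20/39 → advance +1; mR−mL=-10580/7137 → turn -1·90°
n=1: pose=(5,-2,N); sL=5/17, sR=5/13; mL=150/221, mR=-45/442; mL+mR=15/26 → advance +1; mR−mL=-345/442 → turn -1·90°
n=2: pose=(5,-1,E); sL=40/101, sR=40/37; mL=5520/3737, mR=540/3737; mL+mR=60/37 → advance +1; mR−mL=-4980/3737 → turn -1·90°
n=3: pose=(6,-1,S); sL=20/13, sR=4/5; mL=152/65, mR=-74/65; mL+mR=6/5 → advance +1; mR−mL=-226/65 → turn -1·90°
n=4: pose=(6,-2,W); sL=40/61, sR=40/117; mL=7120/7137, mR=-3460/7137; mL+mR=20/39 → advance +1; mR−mL=-10580/7137 → turn -1·90°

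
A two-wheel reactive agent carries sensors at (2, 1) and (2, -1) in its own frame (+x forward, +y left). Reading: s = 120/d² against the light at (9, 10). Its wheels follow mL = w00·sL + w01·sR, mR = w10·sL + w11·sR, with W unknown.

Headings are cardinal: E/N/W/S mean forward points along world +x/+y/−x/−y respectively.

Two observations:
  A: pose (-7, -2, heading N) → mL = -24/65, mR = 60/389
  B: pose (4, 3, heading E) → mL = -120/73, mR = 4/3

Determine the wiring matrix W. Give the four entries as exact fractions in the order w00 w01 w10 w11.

obs A: pose=(-7,-2,N) → sL=120/389, sR=24/65, mL=-24/65, mR=60/389
obs B: pose=(4,3,E) → sL=8/3, sR=120/73, mL=-120/73, mR=4/3
sensor matrix S = [[120/389, 24/65], [8/3, 120/73]]; det S = -881408/1845805
solve [mL_A; mL_B] = S·[w00; w01] and [mR_A; mR_B] = S·[w10; w11]:
  w00 = 0, w01 = -1, w10 = 1/2, w11 = 0

0 -1 1/2 0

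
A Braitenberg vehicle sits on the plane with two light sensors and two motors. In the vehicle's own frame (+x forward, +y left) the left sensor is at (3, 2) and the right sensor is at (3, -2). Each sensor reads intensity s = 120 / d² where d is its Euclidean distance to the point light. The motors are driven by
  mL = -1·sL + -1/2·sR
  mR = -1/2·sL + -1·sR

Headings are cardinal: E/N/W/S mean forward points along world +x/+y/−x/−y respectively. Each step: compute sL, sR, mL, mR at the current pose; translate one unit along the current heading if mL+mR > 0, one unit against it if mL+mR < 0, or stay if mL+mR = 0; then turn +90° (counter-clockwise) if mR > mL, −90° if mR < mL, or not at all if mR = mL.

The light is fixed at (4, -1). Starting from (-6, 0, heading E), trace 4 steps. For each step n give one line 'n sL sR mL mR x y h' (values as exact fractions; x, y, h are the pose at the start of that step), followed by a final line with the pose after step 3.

n=0: pose=(-6,0,E); sL=60/29, sR=12/5; mL=-474/145, mR=-498/145; mL+mR=-972/145 → advance -1; mR−mL=-24/145 → turn -1·90°
n=1: pose=(-7,0,S); sL=24/17, sR=120/173; mL=-5172/2941, mR=-4116/2941; mL+mR=-9288/2941 → advance -1; mR−mL=1056/2941 → turn +1·90°
n=2: pose=(-7,1,E); sL=3/2, sR=15/8; mL=-39/16, mR=-21/8; mL+mR=-81/16 → advance -1; mR−mL=-3/16 → turn -1·90°
n=3: pose=(-8,1,S); sL=120/101, sR=120/197; mL=-29700/19897, mR=-23940/19897; mL+mR=-53640/19897 → advance -1; mR−mL=5760/19897 → turn +1·90°

0 60/29 12/5 -474/145 -498/145 -6 0 E
1 24/17 120/173 -5172/2941 -4116/2941 -7 0 S
2 3/2 15/8 -39/16 -21/8 -7 1 E
3 120/101 120/197 -29700/19897 -23940/19897 -8 1 S
final -8 2 E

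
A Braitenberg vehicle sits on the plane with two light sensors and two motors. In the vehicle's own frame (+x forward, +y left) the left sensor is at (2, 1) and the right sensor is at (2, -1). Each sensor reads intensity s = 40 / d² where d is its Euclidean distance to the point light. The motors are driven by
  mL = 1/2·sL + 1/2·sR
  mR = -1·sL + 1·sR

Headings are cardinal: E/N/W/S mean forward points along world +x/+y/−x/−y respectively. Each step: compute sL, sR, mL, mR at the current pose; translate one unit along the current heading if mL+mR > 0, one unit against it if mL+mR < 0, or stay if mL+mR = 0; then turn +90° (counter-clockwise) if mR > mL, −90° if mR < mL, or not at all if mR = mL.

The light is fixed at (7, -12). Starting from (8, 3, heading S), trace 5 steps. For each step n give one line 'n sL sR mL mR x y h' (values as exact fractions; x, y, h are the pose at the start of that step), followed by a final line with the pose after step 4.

n=0: pose=(8,3,S); sL=40/173, sR=40/169; mL=6840/29237, mR=160/29237; mL+mR=7000/29237 → advance +1; mR−mL=-6680/29237 → turn -1·90°
n=1: pose=(8,2,W); sL=4/17, sR=20/113; mL=396/1921, mR=-112/1921; mL+mR=284/1921 → advance +1; mR−mL=-508/1921 → turn -1·90°
n=2: pose=(7,2,N); sL=40/257, sR=40/257; mL=40/257, mR=0; mL+mR=40/257 → advance +1; mR−mL=-40/257 → turn -1·90°
n=3: pose=(7,3,E); sL=2/13, sR=1/5; mL=23/130, mR=3/65; mL+mR=29/130 → advance +1; mR−mL=-17/130 → turn -1·90°
n=4: pose=(8,3,S); sL=40/173, sR=40/169; mL=6840/29237, mR=160/29237; mL+mR=7000/29237 → advance +1; mR−mL=-6680/29237 → turn -1·90°

0 40/173 40/169 6840/29237 160/29237 8 3 S
1 4/17 20/113 396/1921 -112/1921 8 2 W
2 40/257 40/257 40/257 0 7 2 N
3 2/13 1/5 23/130 3/65 7 3 E
4 40/173 40/169 6840/29237 160/29237 8 3 S
final 8 2 W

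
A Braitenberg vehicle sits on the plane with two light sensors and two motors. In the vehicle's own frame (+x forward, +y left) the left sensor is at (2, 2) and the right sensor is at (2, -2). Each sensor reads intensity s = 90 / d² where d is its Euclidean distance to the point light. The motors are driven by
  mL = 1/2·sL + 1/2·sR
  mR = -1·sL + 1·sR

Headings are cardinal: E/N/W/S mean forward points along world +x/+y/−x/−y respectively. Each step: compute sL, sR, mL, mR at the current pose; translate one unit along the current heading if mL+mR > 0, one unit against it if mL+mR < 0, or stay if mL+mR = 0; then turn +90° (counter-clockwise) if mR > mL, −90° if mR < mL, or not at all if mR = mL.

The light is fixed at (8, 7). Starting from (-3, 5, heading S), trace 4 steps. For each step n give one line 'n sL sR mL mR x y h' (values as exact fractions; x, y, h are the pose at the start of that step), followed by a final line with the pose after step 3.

0 90/97 18/37 2538/3589 -1584/3589 -3 5 S
1 45/97 9/17 819/1649 108/1649 -3 4 W
2 90/197 90/101 13410/19897 8640/19897 -4 4 N
3 9/10 45/58 243/290 -18/145 -4 5 E
final -3 5 S

n=0: pose=(-3,5,S); sL=90/97, sR=18/37; mL=2538/3589, mR=-1584/3589; mL+mR=954/3589 → advance +1; mR−mL=-4122/3589 → turn -1·90°
n=1: pose=(-3,4,W); sL=45/97, sR=9/17; mL=819/1649, mR=108/1649; mL+mR=927/1649 → advance +1; mR−mL=-711/1649 → turn -1·90°
n=2: pose=(-4,4,N); sL=90/197, sR=90/101; mL=13410/19897, mR=8640/19897; mL+mR=22050/19897 → advance +1; mR−mL=-4770/19897 → turn -1·90°
n=3: pose=(-4,5,E); sL=9/10, sR=45/58; mL=243/290, mR=-18/145; mL+mR=207/290 → advance +1; mR−mL=-279/290 → turn -1·90°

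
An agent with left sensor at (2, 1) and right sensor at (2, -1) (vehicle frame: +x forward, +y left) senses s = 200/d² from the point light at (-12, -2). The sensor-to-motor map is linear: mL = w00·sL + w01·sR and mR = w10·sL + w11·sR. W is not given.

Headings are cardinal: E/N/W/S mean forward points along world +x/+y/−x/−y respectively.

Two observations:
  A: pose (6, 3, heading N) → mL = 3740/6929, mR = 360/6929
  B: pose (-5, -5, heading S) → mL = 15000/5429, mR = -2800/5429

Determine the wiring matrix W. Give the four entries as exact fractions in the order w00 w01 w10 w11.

obs A: pose=(6,3,N) → sL=100/169, sR=20/41, mL=3740/6929, mR=360/6929
obs B: pose=(-5,-5,S) → sL=200/89, sR=200/61, mL=15000/5429, mR=-2800/5429
sensor matrix S = [[100/169, 20/41], [200/89, 200/61]]; det S = 31744000/37617541
solve [mL_A; mL_B] = S·[w00; w01] and [mR_A; mR_B] = S·[w10; w11]:
  w00 = 1/2, w01 = 1/2, w10 = 1/2, w11 = -1/2

1/2 1/2 1/2 -1/2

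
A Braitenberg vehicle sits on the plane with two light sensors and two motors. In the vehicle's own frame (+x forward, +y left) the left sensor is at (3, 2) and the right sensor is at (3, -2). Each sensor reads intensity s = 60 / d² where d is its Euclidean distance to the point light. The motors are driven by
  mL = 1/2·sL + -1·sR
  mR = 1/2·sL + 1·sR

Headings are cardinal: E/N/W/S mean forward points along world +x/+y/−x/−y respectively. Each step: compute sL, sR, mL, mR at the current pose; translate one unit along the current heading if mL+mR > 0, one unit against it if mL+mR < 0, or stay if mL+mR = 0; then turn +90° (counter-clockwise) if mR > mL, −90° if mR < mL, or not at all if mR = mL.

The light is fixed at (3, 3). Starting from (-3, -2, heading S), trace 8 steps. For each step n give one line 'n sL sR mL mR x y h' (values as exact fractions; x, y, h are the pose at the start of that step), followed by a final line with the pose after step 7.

0 3/4 15/32 -3/32 27/32 -3 -2 S
1 12/5 60/73 138/365 738/365 -3 -3 E
2 30/29 10/3 -245/87 335/87 -2 -3 N
3 60/113 60/73 -4590/8249 8970/8249 -2 -2 W
4 3/4 15/32 -3/32 27/32 -3 -2 S
5 12/5 60/73 138/365 738/365 -3 -3 E
6 30/29 10/3 -245/87 335/87 -2 -3 N
7 60/113 60/73 -4590/8249 8970/8249 -2 -2 W
final -3 -2 S

n=0: pose=(-3,-2,S); sL=3/4, sR=15/32; mL=-3/32, mR=27/32; mL+mR=3/4 → advance +1; mR−mL=15/16 → turn +1·90°
n=1: pose=(-3,-3,E); sL=12/5, sR=60/73; mL=138/365, mR=738/365; mL+mR=12/5 → advance +1; mR−mL=120/73 → turn +1·90°
n=2: pose=(-2,-3,N); sL=30/29, sR=10/3; mL=-245/87, mR=335/87; mL+mR=30/29 → advance +1; mR−mL=20/3 → turn +1·90°
n=3: pose=(-2,-2,W); sL=60/113, sR=60/73; mL=-4590/8249, mR=8970/8249; mL+mR=60/113 → advance +1; mR−mL=120/73 → turn +1·90°
n=4: pose=(-3,-2,S); sL=3/4, sR=15/32; mL=-3/32, mR=27/32; mL+mR=3/4 → advance +1; mR−mL=15/16 → turn +1·90°
n=5: pose=(-3,-3,E); sL=12/5, sR=60/73; mL=138/365, mR=738/365; mL+mR=12/5 → advance +1; mR−mL=120/73 → turn +1·90°
n=6: pose=(-2,-3,N); sL=30/29, sR=10/3; mL=-245/87, mR=335/87; mL+mR=30/29 → advance +1; mR−mL=20/3 → turn +1·90°
n=7: pose=(-2,-2,W); sL=60/113, sR=60/73; mL=-4590/8249, mR=8970/8249; mL+mR=60/113 → advance +1; mR−mL=120/73 → turn +1·90°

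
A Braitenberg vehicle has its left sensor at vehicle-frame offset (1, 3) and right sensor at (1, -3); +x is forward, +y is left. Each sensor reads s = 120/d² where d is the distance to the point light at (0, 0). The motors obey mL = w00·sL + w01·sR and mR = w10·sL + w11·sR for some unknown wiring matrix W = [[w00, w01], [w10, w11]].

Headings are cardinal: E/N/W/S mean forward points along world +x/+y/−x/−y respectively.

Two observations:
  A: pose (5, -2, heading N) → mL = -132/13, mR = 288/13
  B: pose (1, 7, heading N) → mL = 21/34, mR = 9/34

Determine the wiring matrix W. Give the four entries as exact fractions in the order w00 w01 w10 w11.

obs A: pose=(5,-2,N) → sL=24, sR=24/13, mL=-132/13, mR=288/13
obs B: pose=(1,7,N) → sL=30/17, sR=3/2, mL=21/34, mR=9/34
sensor matrix S = [[24, 24/13], [30/17, 3/2]]; det S = 7236/221
solve [mL_A; mL_B] = S·[w00; w01] and [mR_A; mR_B] = S·[w10; w11]:
  w00 = -1/2, w01 = 1, w10 = 1, w11 = -1

-1/2 1 1 -1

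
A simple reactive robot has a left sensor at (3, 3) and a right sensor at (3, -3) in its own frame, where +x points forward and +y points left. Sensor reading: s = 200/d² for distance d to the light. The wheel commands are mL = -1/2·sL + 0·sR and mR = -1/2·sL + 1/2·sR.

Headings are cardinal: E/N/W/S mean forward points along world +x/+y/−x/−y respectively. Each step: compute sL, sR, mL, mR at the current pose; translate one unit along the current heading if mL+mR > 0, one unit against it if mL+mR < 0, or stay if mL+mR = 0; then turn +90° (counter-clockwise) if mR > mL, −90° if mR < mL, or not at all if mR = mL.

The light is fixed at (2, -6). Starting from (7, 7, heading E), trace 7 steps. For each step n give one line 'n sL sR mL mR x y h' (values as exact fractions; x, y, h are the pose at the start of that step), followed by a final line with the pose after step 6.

0 5/8 50/41 -5/16 195/656 7 7 E
1 200/257 40/61 -100/257 -960/15677 6 7 N
2 100/41 100/113 -50/41 -3600/4633 6 6 W
3 40/29 40/17 -20/29 240/493 7 6 S
4 5/8 50/41 -5/16 195/656 7 7 E
5 200/257 40/61 -100/257 -960/15677 6 7 N
6 100/41 100/113 -50/41 -3600/4633 6 6 W
final 7 6 S

n=0: pose=(7,7,E); sL=5/8, sR=50/41; mL=-5/16, mR=195/656; mL+mR=-5/328 → advance -1; mR−mL=25/41 → turn +1·90°
n=1: pose=(6,7,N); sL=200/257, sR=40/61; mL=-100/257, mR=-960/15677; mL+mR=-7060/15677 → advance -1; mR−mL=20/61 → turn +1·90°
n=2: pose=(6,6,W); sL=100/41, sR=100/113; mL=-50/41, mR=-3600/4633; mL+mR=-9250/4633 → advance -1; mR−mL=50/113 → turn +1·90°
n=3: pose=(7,6,S); sL=40/29, sR=40/17; mL=-20/29, mR=240/493; mL+mR=-100/493 → advance -1; mR−mL=20/17 → turn +1·90°
n=4: pose=(7,7,E); sL=5/8, sR=50/41; mL=-5/16, mR=195/656; mL+mR=-5/328 → advance -1; mR−mL=25/41 → turn +1·90°
n=5: pose=(6,7,N); sL=200/257, sR=40/61; mL=-100/257, mR=-960/15677; mL+mR=-7060/15677 → advance -1; mR−mL=20/61 → turn +1·90°
n=6: pose=(6,6,W); sL=100/41, sR=100/113; mL=-50/41, mR=-3600/4633; mL+mR=-9250/4633 → advance -1; mR−mL=50/113 → turn +1·90°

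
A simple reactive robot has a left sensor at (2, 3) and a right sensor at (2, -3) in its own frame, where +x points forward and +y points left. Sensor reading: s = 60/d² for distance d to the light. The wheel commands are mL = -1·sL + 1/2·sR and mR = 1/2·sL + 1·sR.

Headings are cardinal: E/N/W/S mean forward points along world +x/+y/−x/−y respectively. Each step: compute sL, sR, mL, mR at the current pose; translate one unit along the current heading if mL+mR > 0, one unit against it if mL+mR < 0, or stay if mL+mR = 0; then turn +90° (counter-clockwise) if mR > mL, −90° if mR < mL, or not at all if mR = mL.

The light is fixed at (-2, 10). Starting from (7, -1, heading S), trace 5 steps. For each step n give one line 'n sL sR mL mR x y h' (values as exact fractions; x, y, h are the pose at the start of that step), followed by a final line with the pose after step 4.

0 60/313 12/41 -582/12833 4986/12833 7 -1 S
1 30/101 30/173 -3675/17473 5625/17473 7 -2 E
2 60/149 60/269 -11670/40081 17010/40081 8 -2 N
3 3/13 15/32 3/832 243/416 8 -1 W
4 60/313 12/41 -582/12833 4986/12833 7 -1 S
final 7 -2 E

n=0: pose=(7,-1,S); sL=60/313, sR=12/41; mL=-582/12833, mR=4986/12833; mL+mR=4404/12833 → advance +1; mR−mL=5568/12833 → turn +1·90°
n=1: pose=(7,-2,E); sL=30/101, sR=30/173; mL=-3675/17473, mR=5625/17473; mL+mR=1950/17473 → advance +1; mR−mL=9300/17473 → turn +1·90°
n=2: pose=(8,-2,N); sL=60/149, sR=60/269; mL=-11670/40081, mR=17010/40081; mL+mR=5340/40081 → advance +1; mR−mL=28680/40081 → turn +1·90°
n=3: pose=(8,-1,W); sL=3/13, sR=15/32; mL=3/832, mR=243/416; mL+mR=489/832 → advance +1; mR−mL=483/832 → turn +1·90°
n=4: pose=(7,-1,S); sL=60/313, sR=12/41; mL=-582/12833, mR=4986/12833; mL+mR=4404/12833 → advance +1; mR−mL=5568/12833 → turn +1·90°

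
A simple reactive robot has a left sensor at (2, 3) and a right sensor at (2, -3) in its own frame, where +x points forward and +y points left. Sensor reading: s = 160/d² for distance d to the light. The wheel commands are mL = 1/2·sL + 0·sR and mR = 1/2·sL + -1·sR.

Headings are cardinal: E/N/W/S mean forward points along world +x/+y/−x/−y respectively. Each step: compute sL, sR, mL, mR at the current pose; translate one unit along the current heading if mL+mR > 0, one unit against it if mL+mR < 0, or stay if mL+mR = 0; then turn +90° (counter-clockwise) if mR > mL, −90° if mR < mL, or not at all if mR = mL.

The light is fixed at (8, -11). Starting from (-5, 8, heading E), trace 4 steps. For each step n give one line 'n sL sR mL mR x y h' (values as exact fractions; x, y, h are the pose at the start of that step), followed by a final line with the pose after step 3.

n=0: pose=(-5,8,E); sL=32/121, sR=160/377; mL=16/121, mR=-13328/45617; mL+mR=-7296/45617 → advance -1; mR−mL=-160/377 → turn -1·90°
n=1: pose=(-6,8,S); sL=16/41, sR=80/289; mL=8/41, mR=-968/11849; mL+mR=1344/11849 → advance +1; mR−mL=-80/289 → turn -1·90°
n=2: pose=(-6,7,W); sL=160/481, sR=160/697; mL=80/481, mR=-21200/335257; mL+mR=34560/335257 → advance +1; mR−mL=-160/697 → turn -1·90°
n=3: pose=(-7,7,N); sL=40/181, sR=5/17; mL=20/181, mR=-565/3077; mL+mR=-225/3077 → advance -1; mR−mL=-5/17 → turn -1·90°

0 32/121 160/377 16/121 -13328/45617 -5 8 E
1 16/41 80/289 8/41 -968/11849 -6 8 S
2 160/481 160/697 80/481 -21200/335257 -6 7 W
3 40/181 5/17 20/181 -565/3077 -7 7 N
final -7 6 E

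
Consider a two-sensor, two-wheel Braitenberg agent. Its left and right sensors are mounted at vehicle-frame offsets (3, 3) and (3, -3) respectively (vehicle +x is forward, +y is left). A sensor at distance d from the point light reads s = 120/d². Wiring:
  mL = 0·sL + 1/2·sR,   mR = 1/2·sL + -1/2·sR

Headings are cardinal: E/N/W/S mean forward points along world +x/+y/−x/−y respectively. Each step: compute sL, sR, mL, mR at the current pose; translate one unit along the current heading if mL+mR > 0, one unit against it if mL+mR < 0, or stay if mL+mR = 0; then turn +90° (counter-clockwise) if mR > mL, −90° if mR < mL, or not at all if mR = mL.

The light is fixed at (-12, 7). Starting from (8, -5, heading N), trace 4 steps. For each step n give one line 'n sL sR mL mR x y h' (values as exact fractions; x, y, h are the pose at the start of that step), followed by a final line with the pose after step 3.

n=0: pose=(8,-5,N); sL=12/37, sR=12/61; mL=6/61, mR=144/2257; mL+mR=6/37 → advance +1; mR−mL=-78/2257 → turn -1·90°
n=1: pose=(8,-4,E); sL=120/593, sR=24/145; mL=12/145, mR=1584/85985; mL+mR=60/593 → advance +1; mR−mL=-5532/85985 → turn -1·90°
n=2: pose=(9,-4,S); sL=30/193, sR=3/13; mL=3/26, mR=-189/5018; mL+mR=15/193 → advance +1; mR−mL=-384/2509 → turn -1·90°
n=3: pose=(9,-5,W); sL=40/183, sR=8/27; mL=4/27, mR=-64/1647; mL+mR=20/183 → advance +1; mR−mL=-308/1647 → turn -1·90°

0 12/37 12/61 6/61 144/2257 8 -5 N
1 120/593 24/145 12/145 1584/85985 8 -4 E
2 30/193 3/13 3/26 -189/5018 9 -4 S
3 40/183 8/27 4/27 -64/1647 9 -5 W
final 8 -5 N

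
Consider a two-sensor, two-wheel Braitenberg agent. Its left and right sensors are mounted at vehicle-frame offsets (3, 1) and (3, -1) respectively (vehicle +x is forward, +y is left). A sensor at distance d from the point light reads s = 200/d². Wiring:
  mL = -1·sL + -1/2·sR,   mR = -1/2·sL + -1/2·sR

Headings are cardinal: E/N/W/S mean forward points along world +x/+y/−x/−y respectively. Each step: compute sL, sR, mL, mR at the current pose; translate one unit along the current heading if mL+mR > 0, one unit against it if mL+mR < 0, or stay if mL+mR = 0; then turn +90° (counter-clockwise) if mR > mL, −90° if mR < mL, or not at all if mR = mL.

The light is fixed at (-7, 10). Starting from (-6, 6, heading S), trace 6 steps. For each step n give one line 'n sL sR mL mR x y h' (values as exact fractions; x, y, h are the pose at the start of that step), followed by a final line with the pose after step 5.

0 200/53 200/49 -15100/2597 -10200/2597 -6 6 S
1 10 25/4 -105/8 -65/8 -6 7 E
2 200 200 -300 -200 -7 7 N
3 100/17 100/9 -1750/153 -1300/153 -7 6 W
4 200/53 200/49 -15100/2597 -10200/2597 -6 6 S
5 10 25/4 -105/8 -65/8 -6 7 E
final -7 7 N

n=0: pose=(-6,6,S); sL=200/53, sR=200/49; mL=-15100/2597, mR=-10200/2597; mL+mR=-25300/2597 → advance -1; mR−mL=100/53 → turn +1·90°
n=1: pose=(-6,7,E); sL=10, sR=25/4; mL=-105/8, mR=-65/8; mL+mR=-85/4 → advance -1; mR−mL=5 → turn +1·90°
n=2: pose=(-7,7,N); sL=200, sR=200; mL=-300, mR=-200; mL+mR=-500 → advance -1; mR−mL=100 → turn +1·90°
n=3: pose=(-7,6,W); sL=100/17, sR=100/9; mL=-1750/153, mR=-1300/153; mL+mR=-3050/153 → advance -1; mR−mL=50/17 → turn +1·90°
n=4: pose=(-6,6,S); sL=200/53, sR=200/49; mL=-15100/2597, mR=-10200/2597; mL+mR=-25300/2597 → advance -1; mR−mL=100/53 → turn +1·90°
n=5: pose=(-6,7,E); sL=10, sR=25/4; mL=-105/8, mR=-65/8; mL+mR=-85/4 → advance -1; mR−mL=5 → turn +1·90°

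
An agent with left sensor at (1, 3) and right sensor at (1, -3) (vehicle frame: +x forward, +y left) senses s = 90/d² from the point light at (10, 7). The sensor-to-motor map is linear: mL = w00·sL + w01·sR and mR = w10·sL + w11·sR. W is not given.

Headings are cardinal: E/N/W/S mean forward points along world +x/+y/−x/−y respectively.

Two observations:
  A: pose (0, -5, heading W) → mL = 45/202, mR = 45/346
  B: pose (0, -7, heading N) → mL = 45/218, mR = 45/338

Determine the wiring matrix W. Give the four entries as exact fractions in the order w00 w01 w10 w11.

obs A: pose=(0,-5,W) → sL=45/173, sR=45/101, mL=45/202, mR=45/346
obs B: pose=(0,-7,N) → sL=45/169, sR=45/109, mL=45/218, mR=45/338
sensor matrix S = [[45/173, 45/101], [45/169, 45/109]]; det S = -3620700/321870133
solve [mL_A; mL_B] = S·[w00; w01] and [mR_A; mR_B] = S·[w10; w11]:
  w00 = 0, w01 = 1/2, w10 = 1/2, w11 = 0

0 1/2 1/2 0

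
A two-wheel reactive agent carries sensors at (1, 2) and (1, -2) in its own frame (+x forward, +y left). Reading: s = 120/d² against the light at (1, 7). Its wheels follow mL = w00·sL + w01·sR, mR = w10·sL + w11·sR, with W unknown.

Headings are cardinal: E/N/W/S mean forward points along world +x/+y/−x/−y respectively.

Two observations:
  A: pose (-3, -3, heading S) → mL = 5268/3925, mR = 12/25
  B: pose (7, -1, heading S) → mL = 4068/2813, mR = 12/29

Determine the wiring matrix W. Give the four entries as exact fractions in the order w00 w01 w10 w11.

obs A: pose=(-3,-3,S) → sL=24/25, sR=120/157, mL=5268/3925, mR=12/25
obs B: pose=(7,-1,S) → sL=24/29, sR=120/97, mL=4068/2813, mR=12/29
sensor matrix S = [[24/25, 120/157], [24/29, 120/97]]; det S = 1225728/2208205
solve [mL_A; mL_B] = S·[w00; w01] and [mR_A; mR_B] = S·[w10; w11]:
  w00 = 1, w01 = 1/2, w10 = 1/2, w11 = 0

1 1/2 1/2 0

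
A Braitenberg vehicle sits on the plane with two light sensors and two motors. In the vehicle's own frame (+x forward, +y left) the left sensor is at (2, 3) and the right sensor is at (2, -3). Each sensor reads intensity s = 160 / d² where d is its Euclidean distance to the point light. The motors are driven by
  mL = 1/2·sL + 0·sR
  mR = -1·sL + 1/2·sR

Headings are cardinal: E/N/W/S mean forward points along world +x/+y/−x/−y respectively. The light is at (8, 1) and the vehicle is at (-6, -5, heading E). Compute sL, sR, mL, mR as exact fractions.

160/153 32/45 80/153 -176/255

left sensor world pos  = (-4, -2); dL² = 153
right sensor world pos = (-4, -8); dR² = 225
sL = 160/153 = 160/153
sR = 160/225 = 32/45
mL = 1/2·sL + 0·sR = 80/153
mR = -1·sL + 1/2·sR = -176/255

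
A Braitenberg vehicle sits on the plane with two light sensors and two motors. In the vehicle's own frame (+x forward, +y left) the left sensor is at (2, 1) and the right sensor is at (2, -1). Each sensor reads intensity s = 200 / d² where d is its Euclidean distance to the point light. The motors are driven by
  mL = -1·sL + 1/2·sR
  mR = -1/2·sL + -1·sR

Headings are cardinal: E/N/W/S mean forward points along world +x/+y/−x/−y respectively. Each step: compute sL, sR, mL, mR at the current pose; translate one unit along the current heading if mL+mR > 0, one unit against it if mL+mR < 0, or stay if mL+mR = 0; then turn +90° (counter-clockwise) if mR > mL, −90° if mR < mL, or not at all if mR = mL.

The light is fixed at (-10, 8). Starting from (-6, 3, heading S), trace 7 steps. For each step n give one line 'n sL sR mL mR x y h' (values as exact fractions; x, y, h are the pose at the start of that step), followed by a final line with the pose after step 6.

0 100/37 100/29 -1050/1073 -5150/1073 -6 3 S
1 200/29 200/13 300/377 -7100/377 -6 4 W
2 10 5 -15/2 -10 -5 4 N
3 40/13 40/17 -420/221 -860/221 -5 3 E
4 100/37 100/29 -1050/1073 -5150/1073 -6 3 S
5 200/29 200/13 300/377 -7100/377 -6 4 W
6 10 5 -15/2 -10 -5 4 N
final -5 3 E

n=0: pose=(-6,3,S); sL=100/37, sR=100/29; mL=-1050/1073, mR=-5150/1073; mL+mR=-6200/1073 → advance -1; mR−mL=-4100/1073 → turn -1·90°
n=1: pose=(-6,4,W); sL=200/29, sR=200/13; mL=300/377, mR=-7100/377; mL+mR=-6800/377 → advance -1; mR−mL=-7400/377 → turn -1·90°
n=2: pose=(-5,4,N); sL=10, sR=5; mL=-15/2, mR=-10; mL+mR=-35/2 → advance -1; mR−mL=-5/2 → turn -1·90°
n=3: pose=(-5,3,E); sL=40/13, sR=40/17; mL=-420/221, mR=-860/221; mL+mR=-1280/221 → advance -1; mR−mL=-440/221 → turn -1·90°
n=4: pose=(-6,3,S); sL=100/37, sR=100/29; mL=-1050/1073, mR=-5150/1073; mL+mR=-6200/1073 → advance -1; mR−mL=-4100/1073 → turn -1·90°
n=5: pose=(-6,4,W); sL=200/29, sR=200/13; mL=300/377, mR=-7100/377; mL+mR=-6800/377 → advance -1; mR−mL=-7400/377 → turn -1·90°
n=6: pose=(-5,4,N); sL=10, sR=5; mL=-15/2, mR=-10; mL+mR=-35/2 → advance -1; mR−mL=-5/2 → turn -1·90°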